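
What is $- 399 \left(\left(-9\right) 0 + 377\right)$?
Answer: $-150423$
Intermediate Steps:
$- 399 \left(\left(-9\right) 0 + 377\right) = - 399 \left(0 + 377\right) = \left(-399\right) 377 = -150423$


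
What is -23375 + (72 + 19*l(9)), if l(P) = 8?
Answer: -23151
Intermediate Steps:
-23375 + (72 + 19*l(9)) = -23375 + (72 + 19*8) = -23375 + (72 + 152) = -23375 + 224 = -23151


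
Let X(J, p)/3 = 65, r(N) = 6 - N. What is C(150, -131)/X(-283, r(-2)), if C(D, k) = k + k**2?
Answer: 262/3 ≈ 87.333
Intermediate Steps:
X(J, p) = 195 (X(J, p) = 3*65 = 195)
C(150, -131)/X(-283, r(-2)) = -131*(1 - 131)/195 = -131*(-130)*(1/195) = 17030*(1/195) = 262/3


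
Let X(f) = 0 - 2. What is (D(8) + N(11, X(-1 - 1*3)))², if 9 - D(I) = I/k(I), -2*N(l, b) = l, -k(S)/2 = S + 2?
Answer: 1521/100 ≈ 15.210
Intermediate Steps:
k(S) = -4 - 2*S (k(S) = -2*(S + 2) = -2*(2 + S) = -4 - 2*S)
X(f) = -2
N(l, b) = -l/2
D(I) = 9 - I/(-4 - 2*I)
(D(8) + N(11, X(-1 - 1*3)))² = ((36 + 19*8)/(2*(2 + 8)) - ½*11)² = ((½)*(36 + 152)/10 - 11/2)² = ((½)*(⅒)*188 - 11/2)² = (47/5 - 11/2)² = (39/10)² = 1521/100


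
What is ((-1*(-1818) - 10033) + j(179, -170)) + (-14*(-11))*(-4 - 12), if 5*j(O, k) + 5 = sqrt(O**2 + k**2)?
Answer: -10680 + sqrt(60941)/5 ≈ -10631.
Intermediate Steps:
j(O, k) = -1 + sqrt(O**2 + k**2)/5
((-1*(-1818) - 10033) + j(179, -170)) + (-14*(-11))*(-4 - 12) = ((-1*(-1818) - 10033) + (-1 + sqrt(179**2 + (-170)**2)/5)) + (-14*(-11))*(-4 - 12) = ((1818 - 10033) + (-1 + sqrt(32041 + 28900)/5)) + 154*(-16) = (-8215 + (-1 + sqrt(60941)/5)) - 2464 = (-8216 + sqrt(60941)/5) - 2464 = -10680 + sqrt(60941)/5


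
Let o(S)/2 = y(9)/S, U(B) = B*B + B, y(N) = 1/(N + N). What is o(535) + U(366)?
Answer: 646760431/4815 ≈ 1.3432e+5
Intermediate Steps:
y(N) = 1/(2*N)
U(B) = B + B**2 (U(B) = B**2 + B = B + B**2)
o(S) = 1/(9*S) (o(S) = 2*(((1/2)/9)/S) = 2*(((1/2)*(1/9))/S) = 2*(1/(18*S)) = 1/(9*S))
o(535) + U(366) = (1/9)/535 + 366*(1 + 366) = (1/9)*(1/535) + 366*367 = 1/4815 + 134322 = 646760431/4815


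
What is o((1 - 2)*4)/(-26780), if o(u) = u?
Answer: 1/6695 ≈ 0.00014937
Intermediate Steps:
o((1 - 2)*4)/(-26780) = ((1 - 2)*4)/(-26780) = -1*4*(-1/26780) = -4*(-1/26780) = 1/6695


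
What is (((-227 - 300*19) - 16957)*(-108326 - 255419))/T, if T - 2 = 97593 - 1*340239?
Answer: -2080985145/60661 ≈ -34305.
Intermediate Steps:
T = -242644 (T = 2 + (97593 - 1*340239) = 2 + (97593 - 340239) = 2 - 242646 = -242644)
(((-227 - 300*19) - 16957)*(-108326 - 255419))/T = (((-227 - 300*19) - 16957)*(-108326 - 255419))/(-242644) = (((-227 - 5700) - 16957)*(-363745))*(-1/242644) = ((-5927 - 16957)*(-363745))*(-1/242644) = -22884*(-363745)*(-1/242644) = 8323940580*(-1/242644) = -2080985145/60661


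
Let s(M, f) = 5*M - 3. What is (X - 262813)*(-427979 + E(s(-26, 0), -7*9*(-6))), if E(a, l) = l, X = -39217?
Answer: 129148330030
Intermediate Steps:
s(M, f) = -3 + 5*M
(X - 262813)*(-427979 + E(s(-26, 0), -7*9*(-6))) = (-39217 - 262813)*(-427979 - 7*9*(-6)) = -302030*(-427979 - 63*(-6)) = -302030*(-427979 + 378) = -302030*(-427601) = 129148330030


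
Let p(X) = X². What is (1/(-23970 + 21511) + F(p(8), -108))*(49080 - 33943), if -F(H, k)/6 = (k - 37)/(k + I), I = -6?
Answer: -5397460638/46721 ≈ -1.1553e+5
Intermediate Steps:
F(H, k) = -6*(-37 + k)/(-6 + k) (F(H, k) = -6*(k - 37)/(k - 6) = -6*(-37 + k)/(-6 + k))
(1/(-23970 + 21511) + F(p(8), -108))*(49080 - 33943) = (1/(-23970 + 21511) + 6*(37 - 1*(-108))/(-6 - 108))*(49080 - 33943) = (1/(-2459) + 6*(37 + 108)/(-114))*15137 = (-1/2459 + 6*(-1/114)*145)*15137 = (-1/2459 - 145/19)*15137 = -356574/46721*15137 = -5397460638/46721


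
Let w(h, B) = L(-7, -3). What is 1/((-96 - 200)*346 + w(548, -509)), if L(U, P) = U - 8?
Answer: -1/102431 ≈ -9.7627e-6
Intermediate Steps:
L(U, P) = -8 + U
w(h, B) = -15 (w(h, B) = -8 - 7 = -15)
1/((-96 - 200)*346 + w(548, -509)) = 1/((-96 - 200)*346 - 15) = 1/(-296*346 - 15) = 1/(-102416 - 15) = 1/(-102431) = -1/102431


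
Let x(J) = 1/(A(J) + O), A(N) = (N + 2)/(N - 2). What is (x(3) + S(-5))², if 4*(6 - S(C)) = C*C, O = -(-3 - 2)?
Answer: 9/400 ≈ 0.022500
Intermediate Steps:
O = 5 (O = -1*(-5) = 5)
S(C) = 6 - C²/4 (S(C) = 6 - C*C/4 = 6 - C²/4)
A(N) = (2 + N)/(-2 + N)
x(J) = 1/(5 + (2 + J)/(-2 + J)) (x(J) = 1/((2 + J)/(-2 + J) + 5) = 1/(5 + (2 + J)/(-2 + J)))
(x(3) + S(-5))² = ((-2 + 3)/(2*(-4 + 3*3)) + (6 - ¼*(-5)²))² = ((½)*1/(-4 + 9) + (6 - ¼*25))² = ((½)*1/5 + (6 - 25/4))² = ((½)*(⅕)*1 - ¼)² = (⅒ - ¼)² = (-3/20)² = 9/400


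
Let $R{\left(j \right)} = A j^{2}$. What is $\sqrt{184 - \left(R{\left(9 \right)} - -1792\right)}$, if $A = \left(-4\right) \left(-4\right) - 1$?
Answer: $i \sqrt{2823} \approx 53.132 i$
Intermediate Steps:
$A = 15$ ($A = 16 - 1 = 15$)
$R{\left(j \right)} = 15 j^{2}$
$\sqrt{184 - \left(R{\left(9 \right)} - -1792\right)} = \sqrt{184 - \left(15 \cdot 9^{2} - -1792\right)} = \sqrt{184 - \left(15 \cdot 81 + 1792\right)} = \sqrt{184 - \left(1215 + 1792\right)} = \sqrt{184 - 3007} = \sqrt{-2823} = i \sqrt{2823}$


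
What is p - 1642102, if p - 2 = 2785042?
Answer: 1142942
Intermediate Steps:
p = 2785044 (p = 2 + 2785042 = 2785044)
p - 1642102 = 2785044 - 1642102 = 1142942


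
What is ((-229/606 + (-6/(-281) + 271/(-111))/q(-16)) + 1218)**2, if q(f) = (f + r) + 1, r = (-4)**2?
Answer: 58621685883209280049/39697333538724 ≈ 1.4767e+6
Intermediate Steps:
r = 16
q(f) = 17 + f (q(f) = (f + 16) + 1 = (16 + f) + 1 = 17 + f)
((-229/606 + (-6/(-281) + 271/(-111))/q(-16)) + 1218)**2 = ((-229/606 + (-6/(-281) + 271/(-111))/(17 - 16)) + 1218)**2 = ((-229*1/606 + (-6*(-1/281) + 271*(-1/111))/1) + 1218)**2 = ((-229/606 + (6/281 - 271/111)*1) + 1218)**2 = ((-229/606 - 75485/31191*1) + 1218)**2 = ((-229/606 - 75485/31191) + 1218)**2 = (-17628883/6300582 + 1218)**2 = (7656479993/6300582)**2 = 58621685883209280049/39697333538724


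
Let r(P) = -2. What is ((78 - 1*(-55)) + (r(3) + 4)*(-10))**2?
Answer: 12769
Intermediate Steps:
((78 - 1*(-55)) + (r(3) + 4)*(-10))**2 = ((78 - 1*(-55)) + (-2 + 4)*(-10))**2 = ((78 + 55) + 2*(-10))**2 = (133 - 20)**2 = 113**2 = 12769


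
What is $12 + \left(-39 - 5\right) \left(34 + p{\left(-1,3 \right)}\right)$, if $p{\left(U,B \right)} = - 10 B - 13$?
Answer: $408$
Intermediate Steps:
$p{\left(U,B \right)} = -13 - 10 B$
$12 + \left(-39 - 5\right) \left(34 + p{\left(-1,3 \right)}\right) = 12 + \left(-39 - 5\right) \left(34 - 43\right) = 12 - 44 \left(34 - 43\right) = 12 - -396 = 12 + 396 = 408$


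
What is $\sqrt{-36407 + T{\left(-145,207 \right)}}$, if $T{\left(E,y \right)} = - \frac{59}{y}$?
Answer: $\frac{2 i \sqrt{43333771}}{69} \approx 190.81 i$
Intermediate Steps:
$\sqrt{-36407 + T{\left(-145,207 \right)}} = \sqrt{-36407 - \frac{59}{207}} = \sqrt{- \frac{7536308}{207}} = \frac{2 i \sqrt{43333771}}{69}$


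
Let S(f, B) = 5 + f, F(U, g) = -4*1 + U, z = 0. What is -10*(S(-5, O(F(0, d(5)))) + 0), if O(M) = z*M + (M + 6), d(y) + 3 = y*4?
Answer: 0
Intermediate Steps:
d(y) = -3 + 4*y (d(y) = -3 + y*4 = -3 + 4*y)
F(U, g) = -4 + U
O(M) = 6 + M (O(M) = 0*M + (M + 6) = 0 + (6 + M) = 6 + M)
-10*(S(-5, O(F(0, d(5)))) + 0) = -10*((5 - 5) + 0) = -10*(0 + 0) = -10*0 = 0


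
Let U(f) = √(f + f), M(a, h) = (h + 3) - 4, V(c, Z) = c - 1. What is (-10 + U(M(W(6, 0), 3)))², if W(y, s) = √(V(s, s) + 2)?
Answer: 64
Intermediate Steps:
V(c, Z) = -1 + c
W(y, s) = √(1 + s) (W(y, s) = √((-1 + s) + 2) = √(1 + s))
M(a, h) = -1 + h (M(a, h) = (3 + h) - 4 = -1 + h)
U(f) = √2*√f (U(f) = √(2*f) = √2*√f)
(-10 + U(M(W(6, 0), 3)))² = (-10 + √2*√(-1 + 3))² = (-10 + √2*√2)² = (-10 + 2)² = (-8)² = 64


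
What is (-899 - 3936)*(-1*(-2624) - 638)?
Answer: -9602310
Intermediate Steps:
(-899 - 3936)*(-1*(-2624) - 638) = -4835*(2624 - 638) = -4835*1986 = -9602310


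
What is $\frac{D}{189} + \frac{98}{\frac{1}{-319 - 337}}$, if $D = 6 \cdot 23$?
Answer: $- \frac{4050098}{63} \approx -64287.0$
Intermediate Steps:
$D = 138$
$\frac{D}{189} + \frac{98}{\frac{1}{-319 - 337}} = \frac{138}{189} + \frac{98}{\frac{1}{-319 - 337}} = 138 \cdot \frac{1}{189} + \frac{98}{\frac{1}{-656}} = \frac{46}{63} + \frac{98}{- \frac{1}{656}} = \frac{46}{63} + 98 \left(-656\right) = \frac{46}{63} - 64288 = - \frac{4050098}{63}$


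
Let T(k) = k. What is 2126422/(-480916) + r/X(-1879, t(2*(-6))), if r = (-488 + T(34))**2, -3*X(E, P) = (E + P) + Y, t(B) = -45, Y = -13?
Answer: 146627283677/465767146 ≈ 314.81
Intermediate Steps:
X(E, P) = 13/3 - E/3 - P/3 (X(E, P) = -((E + P) - 13)/3 = -(-13 + E + P)/3 = 13/3 - E/3 - P/3)
r = 206116 (r = (-488 + 34)**2 = (-454)**2 = 206116)
2126422/(-480916) + r/X(-1879, t(2*(-6))) = 2126422/(-480916) + 206116/(13/3 - 1/3*(-1879) - 1/3*(-45)) = 2126422*(-1/480916) + 206116/(13/3 + 1879/3 + 15) = -1063211/240458 + 206116/(1937/3) = -1063211/240458 + 206116*(3/1937) = -1063211/240458 + 618348/1937 = 146627283677/465767146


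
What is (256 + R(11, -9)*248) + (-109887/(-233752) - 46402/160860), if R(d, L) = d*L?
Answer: -228388872511651/9400336680 ≈ -24296.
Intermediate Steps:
R(d, L) = L*d
(256 + R(11, -9)*248) + (-109887/(-233752) - 46402/160860) = (256 - 9*11*248) + (-109887/(-233752) - 46402/160860) = (256 - 99*248) + (-109887*(-1/233752) - 46402*1/160860) = (256 - 24552) + (109887/233752 - 23201/80430) = -24296 + 1707465629/9400336680 = -228388872511651/9400336680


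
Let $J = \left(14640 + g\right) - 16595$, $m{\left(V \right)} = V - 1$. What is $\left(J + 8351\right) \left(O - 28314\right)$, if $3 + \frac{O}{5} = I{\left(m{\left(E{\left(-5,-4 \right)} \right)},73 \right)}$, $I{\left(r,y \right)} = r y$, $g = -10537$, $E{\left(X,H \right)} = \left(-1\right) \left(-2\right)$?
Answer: $115798924$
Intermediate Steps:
$E{\left(X,H \right)} = 2$
$m{\left(V \right)} = -1 + V$
$O = 350$ ($O = -15 + 5 \left(-1 + 2\right) 73 = -15 + 5 \cdot 1 \cdot 73 = -15 + 5 \cdot 73 = -15 + 365 = 350$)
$J = -12492$ ($J = \left(14640 - 10537\right) - 16595 = 4103 - 16595 = -12492$)
$\left(J + 8351\right) \left(O - 28314\right) = \left(-12492 + 8351\right) \left(350 - 28314\right) = \left(-4141\right) \left(-27964\right) = 115798924$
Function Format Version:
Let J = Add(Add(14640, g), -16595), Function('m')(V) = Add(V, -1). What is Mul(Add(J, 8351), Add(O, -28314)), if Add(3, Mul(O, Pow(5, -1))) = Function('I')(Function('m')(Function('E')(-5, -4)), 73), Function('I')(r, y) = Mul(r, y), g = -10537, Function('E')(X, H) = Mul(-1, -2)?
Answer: 115798924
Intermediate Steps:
Function('E')(X, H) = 2
Function('m')(V) = Add(-1, V)
O = 350 (O = Add(-15, Mul(5, Mul(Add(-1, 2), 73))) = Add(-15, Mul(5, Mul(1, 73))) = Add(-15, Mul(5, 73)) = Add(-15, 365) = 350)
J = -12492 (J = Add(Add(14640, -10537), -16595) = Add(4103, -16595) = -12492)
Mul(Add(J, 8351), Add(O, -28314)) = Mul(Add(-12492, 8351), Add(350, -28314)) = Mul(-4141, -27964) = 115798924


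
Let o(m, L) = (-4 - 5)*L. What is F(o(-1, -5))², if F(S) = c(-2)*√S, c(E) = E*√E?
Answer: -360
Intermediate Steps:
c(E) = E^(3/2)
o(m, L) = -9*L
F(S) = -2*I*√2*√S (F(S) = (-2)^(3/2)*√S = (-2*I*√2)*√S = -2*I*√2*√S)
F(o(-1, -5))² = (-2*I*√2*√(-9*(-5)))² = (-2*I*√2*√45)² = (-2*I*√2*3*√5)² = (-6*I*√10)² = -360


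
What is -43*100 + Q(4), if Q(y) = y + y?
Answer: -4292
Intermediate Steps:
Q(y) = 2*y
-43*100 + Q(4) = -43*100 + 2*4 = -4300 + 8 = -4292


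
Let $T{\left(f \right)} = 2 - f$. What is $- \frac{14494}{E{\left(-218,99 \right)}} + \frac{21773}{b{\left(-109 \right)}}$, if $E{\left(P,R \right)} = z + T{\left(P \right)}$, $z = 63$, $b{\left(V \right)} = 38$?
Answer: $\frac{5610987}{10754} \approx 521.76$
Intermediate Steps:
$E{\left(P,R \right)} = 65 - P$ ($E{\left(P,R \right)} = 63 - \left(-2 + P\right) = 65 - P$)
$- \frac{14494}{E{\left(-218,99 \right)}} + \frac{21773}{b{\left(-109 \right)}} = - \frac{14494}{65 - -218} + \frac{21773}{38} = - \frac{14494}{65 + 218} + 21773 \cdot \frac{1}{38} = - \frac{14494}{283} + \frac{21773}{38} = \frac{5610987}{10754}$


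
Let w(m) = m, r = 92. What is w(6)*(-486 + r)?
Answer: -2364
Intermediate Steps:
w(6)*(-486 + r) = 6*(-486 + 92) = 6*(-394) = -2364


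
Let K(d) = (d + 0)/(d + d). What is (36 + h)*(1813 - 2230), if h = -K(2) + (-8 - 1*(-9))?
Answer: -30441/2 ≈ -15221.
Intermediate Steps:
K(d) = 1/2 (K(d) = d/((2*d)) = d*(1/(2*d)) = 1/2)
h = 1/2 (h = -1*1/2 + (-8 - 1*(-9)) = -1/2 + (-8 + 9) = -1/2 + 1 = 1/2 ≈ 0.50000)
(36 + h)*(1813 - 2230) = (36 + 1/2)*(1813 - 2230) = (73/2)*(-417) = -30441/2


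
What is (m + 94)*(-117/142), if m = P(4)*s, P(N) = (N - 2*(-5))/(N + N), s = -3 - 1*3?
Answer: -19539/284 ≈ -68.799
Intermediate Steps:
s = -6 (s = -3 - 3 = -6)
P(N) = (10 + N)/(2*N) (P(N) = (N + 10)/((2*N)) = (10 + N)*(1/(2*N)) = (10 + N)/(2*N))
m = -21/2 (m = ((1/2)*(10 + 4)/4)*(-6) = ((1/2)*(1/4)*14)*(-6) = (7/4)*(-6) = -21/2 ≈ -10.500)
(m + 94)*(-117/142) = (-21/2 + 94)*(-117/142) = 167*(-117*1/142)/2 = (167/2)*(-117/142) = -19539/284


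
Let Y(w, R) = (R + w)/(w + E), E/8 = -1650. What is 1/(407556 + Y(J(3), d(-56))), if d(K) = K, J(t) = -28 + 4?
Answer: 1653/673690078 ≈ 2.4536e-6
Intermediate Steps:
E = -13200 (E = 8*(-1650) = -13200)
J(t) = -24
Y(w, R) = (R + w)/(-13200 + w) (Y(w, R) = (R + w)/(w - 13200) = (R + w)/(-13200 + w))
1/(407556 + Y(J(3), d(-56))) = 1/(407556 + (-56 - 24)/(-13200 - 24)) = 1/(407556 - 80/(-13224)) = 1/(407556 - 1/13224*(-80)) = 1/(407556 + 10/1653) = 1/(673690078/1653) = 1653/673690078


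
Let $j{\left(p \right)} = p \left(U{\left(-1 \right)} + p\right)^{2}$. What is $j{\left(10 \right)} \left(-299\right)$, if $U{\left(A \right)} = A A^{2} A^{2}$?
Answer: $-242190$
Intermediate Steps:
$U{\left(A \right)} = A^{5}$ ($U{\left(A \right)} = A^{3} A^{2} = A^{5}$)
$j{\left(p \right)} = p \left(-1 + p\right)^{2}$ ($j{\left(p \right)} = p \left(\left(-1\right)^{5} + p\right)^{2} = p \left(-1 + p\right)^{2}$)
$j{\left(10 \right)} \left(-299\right) = 10 \left(-1 + 10\right)^{2} \left(-299\right) = 10 \cdot 9^{2} \left(-299\right) = 10 \cdot 81 \left(-299\right) = 810 \left(-299\right) = -242190$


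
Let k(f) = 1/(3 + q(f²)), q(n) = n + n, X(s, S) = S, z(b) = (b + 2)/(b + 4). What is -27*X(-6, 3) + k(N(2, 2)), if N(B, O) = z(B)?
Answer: -2826/35 ≈ -80.743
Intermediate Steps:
z(b) = (2 + b)/(4 + b)
N(B, O) = (2 + B)/(4 + B)
q(n) = 2*n
k(f) = 1/(3 + 2*f²)
-27*X(-6, 3) + k(N(2, 2)) = -27*3 + 1/(3 + 2*((2 + 2)/(4 + 2))²) = -81 + 1/(3 + 2*(4/6)²) = -81 + 1/(3 + 2*((⅙)*4)²) = -81 + 1/(3 + 2*(⅔)²) = -81 + 1/(3 + 2*(4/9)) = -81 + 1/(3 + 8/9) = -81 + 1/(35/9) = -81 + 9/35 = -2826/35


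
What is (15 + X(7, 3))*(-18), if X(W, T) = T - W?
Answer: -198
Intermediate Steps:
(15 + X(7, 3))*(-18) = (15 + (3 - 1*7))*(-18) = (15 + (3 - 7))*(-18) = (15 - 4)*(-18) = 11*(-18) = -198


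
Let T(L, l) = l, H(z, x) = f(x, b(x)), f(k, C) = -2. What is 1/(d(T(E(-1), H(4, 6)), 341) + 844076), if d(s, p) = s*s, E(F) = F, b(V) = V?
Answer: 1/844080 ≈ 1.1847e-6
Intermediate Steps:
H(z, x) = -2
d(s, p) = s**2
1/(d(T(E(-1), H(4, 6)), 341) + 844076) = 1/((-2)**2 + 844076) = 1/(4 + 844076) = 1/844080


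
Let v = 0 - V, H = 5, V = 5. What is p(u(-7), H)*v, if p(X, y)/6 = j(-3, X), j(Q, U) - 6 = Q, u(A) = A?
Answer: -90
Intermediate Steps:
j(Q, U) = 6 + Q
p(X, y) = 18 (p(X, y) = 6*(6 - 3) = 6*3 = 18)
v = -5 (v = 0 - 1*5 = 0 - 5 = -5)
p(u(-7), H)*v = 18*(-5) = -90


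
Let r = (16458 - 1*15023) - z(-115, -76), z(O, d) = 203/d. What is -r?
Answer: -109263/76 ≈ -1437.7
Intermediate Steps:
r = 109263/76 (r = (16458 - 1*15023) - 203/(-76) = (16458 - 15023) - 203*(-1)/76 = 1435 - 1*(-203/76) = 1435 + 203/76 = 109263/76 ≈ 1437.7)
-r = -1*109263/76 = -109263/76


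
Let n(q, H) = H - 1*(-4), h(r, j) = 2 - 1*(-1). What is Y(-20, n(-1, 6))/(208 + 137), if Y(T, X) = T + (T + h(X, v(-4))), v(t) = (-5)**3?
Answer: -37/345 ≈ -0.10725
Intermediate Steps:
v(t) = -125
h(r, j) = 3 (h(r, j) = 2 + 1 = 3)
n(q, H) = 4 + H (n(q, H) = H + 4 = 4 + H)
Y(T, X) = 3 + 2*T (Y(T, X) = T + (T + 3) = T + (3 + T) = 3 + 2*T)
Y(-20, n(-1, 6))/(208 + 137) = (3 + 2*(-20))/(208 + 137) = (3 - 40)/345 = -37*1/345 = -37/345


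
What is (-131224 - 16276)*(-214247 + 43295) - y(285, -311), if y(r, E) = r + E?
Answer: 25215420026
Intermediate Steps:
y(r, E) = E + r
(-131224 - 16276)*(-214247 + 43295) - y(285, -311) = (-131224 - 16276)*(-214247 + 43295) - (-311 + 285) = -147500*(-170952) - 1*(-26) = 25215420000 + 26 = 25215420026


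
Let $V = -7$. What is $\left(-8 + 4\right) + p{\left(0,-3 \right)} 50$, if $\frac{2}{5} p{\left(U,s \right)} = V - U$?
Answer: $-879$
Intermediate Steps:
$p{\left(U,s \right)} = - \frac{35}{2} - \frac{5 U}{2}$ ($p{\left(U,s \right)} = \frac{5 \left(-7 - U\right)}{2} = - \frac{35}{2} - \frac{5 U}{2}$)
$\left(-8 + 4\right) + p{\left(0,-3 \right)} 50 = \left(-8 + 4\right) + \left(- \frac{35}{2} - 0\right) 50 = -4 + \left(- \frac{35}{2} + 0\right) 50 = -4 - 875 = -879$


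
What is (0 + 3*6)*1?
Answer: 18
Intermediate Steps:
(0 + 3*6)*1 = (0 + 18)*1 = 18*1 = 18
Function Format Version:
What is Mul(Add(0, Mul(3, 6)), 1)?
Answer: 18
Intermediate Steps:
Mul(Add(0, Mul(3, 6)), 1) = Mul(Add(0, 18), 1) = Mul(18, 1) = 18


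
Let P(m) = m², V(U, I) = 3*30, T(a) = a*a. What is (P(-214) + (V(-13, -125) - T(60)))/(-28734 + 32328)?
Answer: 21143/1797 ≈ 11.766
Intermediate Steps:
T(a) = a²
V(U, I) = 90
(P(-214) + (V(-13, -125) - T(60)))/(-28734 + 32328) = ((-214)² + (90 - 1*60²))/(-28734 + 32328) = (45796 + (90 - 1*3600))/3594 = (45796 + (90 - 3600))*(1/3594) = (45796 - 3510)*(1/3594) = 42286*(1/3594) = 21143/1797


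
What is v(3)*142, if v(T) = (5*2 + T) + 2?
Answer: 2130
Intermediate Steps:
v(T) = 12 + T (v(T) = (10 + T) + 2 = 12 + T)
v(3)*142 = (12 + 3)*142 = 15*142 = 2130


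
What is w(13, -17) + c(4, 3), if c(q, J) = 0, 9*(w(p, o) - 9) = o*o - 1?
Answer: 41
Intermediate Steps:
w(p, o) = 80/9 + o²/9 (w(p, o) = 9 + (o*o - 1)/9 = 9 + (o² - 1)/9 = 9 + (-1 + o²)/9 = 9 + (-⅑ + o²/9) = 80/9 + o²/9)
w(13, -17) + c(4, 3) = (80/9 + (⅑)*(-17)²) + 0 = (80/9 + (⅑)*289) + 0 = (80/9 + 289/9) + 0 = 41 + 0 = 41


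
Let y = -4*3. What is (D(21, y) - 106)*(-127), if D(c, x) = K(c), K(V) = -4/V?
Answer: 283210/21 ≈ 13486.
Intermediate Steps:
y = -12
D(c, x) = -4/c
(D(21, y) - 106)*(-127) = (-4/21 - 106)*(-127) = -2230/21*(-127) = 283210/21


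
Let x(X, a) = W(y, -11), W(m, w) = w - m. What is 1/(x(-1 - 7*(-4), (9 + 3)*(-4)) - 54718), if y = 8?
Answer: -1/54737 ≈ -1.8269e-5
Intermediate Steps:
x(X, a) = -19 (x(X, a) = -11 - 1*8 = -11 - 8 = -19)
1/(x(-1 - 7*(-4), (9 + 3)*(-4)) - 54718) = 1/(-19 - 54718) = 1/(-54737) = -1/54737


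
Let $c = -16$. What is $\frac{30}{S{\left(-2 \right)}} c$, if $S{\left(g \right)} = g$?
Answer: $240$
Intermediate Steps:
$\frac{30}{S{\left(-2 \right)}} c = \frac{30}{-2} \left(-16\right) = 30 \left(- \frac{1}{2}\right) \left(-16\right) = \left(-15\right) \left(-16\right) = 240$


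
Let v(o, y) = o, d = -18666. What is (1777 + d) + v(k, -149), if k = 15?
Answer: -16874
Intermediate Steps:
(1777 + d) + v(k, -149) = (1777 - 18666) + 15 = -16889 + 15 = -16874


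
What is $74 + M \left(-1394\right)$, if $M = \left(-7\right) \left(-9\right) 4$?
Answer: $-351214$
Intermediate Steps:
$M = 252$ ($M = 63 \cdot 4 = 252$)
$74 + M \left(-1394\right) = 74 + 252 \left(-1394\right) = 74 - 351288 = -351214$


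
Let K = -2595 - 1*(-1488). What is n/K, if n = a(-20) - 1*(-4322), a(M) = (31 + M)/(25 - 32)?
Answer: -10081/2583 ≈ -3.9028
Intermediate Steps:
a(M) = -31/7 - M/7 (a(M) = (31 + M)/(-7) = (31 + M)*(-⅐) = -31/7 - M/7)
K = -1107 (K = -2595 + 1488 = -1107)
n = 30243/7 (n = (-31/7 - ⅐*(-20)) - 1*(-4322) = (-31/7 + 20/7) + 4322 = -11/7 + 4322 = 30243/7 ≈ 4320.4)
n/K = (30243/7)/(-1107) = (30243/7)*(-1/1107) = -10081/2583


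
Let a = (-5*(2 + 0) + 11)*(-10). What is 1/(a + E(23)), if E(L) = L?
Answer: 1/13 ≈ 0.076923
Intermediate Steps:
a = -10 (a = (-5*2 + 11)*(-10) = (-10 + 11)*(-10) = 1*(-10) = -10)
1/(a + E(23)) = 1/(-10 + 23) = 1/13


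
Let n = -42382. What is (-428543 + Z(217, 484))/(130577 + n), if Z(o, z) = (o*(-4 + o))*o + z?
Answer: 9601898/88195 ≈ 108.87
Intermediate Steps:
Z(o, z) = z + o²*(-4 + o) (Z(o, z) = o²*(-4 + o) + z = z + o²*(-4 + o))
(-428543 + Z(217, 484))/(130577 + n) = (-428543 + (484 + 217³ - 4*217²))/(130577 - 42382) = (-428543 + (484 + 10218313 - 4*47089))/88195 = (-428543 + (484 + 10218313 - 188356))*(1/88195) = (-428543 + 10030441)*(1/88195) = 9601898*(1/88195) = 9601898/88195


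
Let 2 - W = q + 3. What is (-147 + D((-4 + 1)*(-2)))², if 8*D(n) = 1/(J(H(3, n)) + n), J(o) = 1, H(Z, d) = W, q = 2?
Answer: 67749361/3136 ≈ 21604.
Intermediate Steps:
W = -3 (W = 2 - (2 + 3) = 2 - 1*5 = 2 - 5 = -3)
H(Z, d) = -3
D(n) = 1/(8*(1 + n))
(-147 + D((-4 + 1)*(-2)))² = (-147 + 1/(8*(1 + (-4 + 1)*(-2))))² = (-147 + 1/(8*(1 - 3*(-2))))² = (-147 + 1/(8*(1 + 6)))² = (-147 + (⅛)/7)² = (-147 + (⅛)*(⅐))² = (-147 + 1/56)² = (-8231/56)² = 67749361/3136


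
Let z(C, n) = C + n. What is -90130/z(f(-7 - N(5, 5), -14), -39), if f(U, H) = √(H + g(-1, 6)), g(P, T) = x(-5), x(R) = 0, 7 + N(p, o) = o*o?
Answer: 703014/307 + 18026*I*√14/307 ≈ 2289.9 + 219.7*I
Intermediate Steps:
N(p, o) = -7 + o² (N(p, o) = -7 + o*o = -7 + o²)
g(P, T) = 0
f(U, H) = √H (f(U, H) = √(H + 0) = √H)
-90130/z(f(-7 - N(5, 5), -14), -39) = -90130/(√(-14) - 39) = -90130/(I*√14 - 39) = -90130/(-39 + I*√14)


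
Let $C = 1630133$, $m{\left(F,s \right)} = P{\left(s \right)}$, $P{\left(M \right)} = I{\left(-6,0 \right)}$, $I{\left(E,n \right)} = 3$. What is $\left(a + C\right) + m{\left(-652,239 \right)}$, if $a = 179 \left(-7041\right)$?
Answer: $369797$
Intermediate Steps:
$a = -1260339$
$P{\left(M \right)} = 3$
$m{\left(F,s \right)} = 3$
$\left(a + C\right) + m{\left(-652,239 \right)} = \left(-1260339 + 1630133\right) + 3 = 369794 + 3 = 369797$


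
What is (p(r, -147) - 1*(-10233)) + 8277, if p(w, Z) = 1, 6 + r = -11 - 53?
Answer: 18511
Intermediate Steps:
r = -70 (r = -6 + (-11 - 53) = -6 - 64 = -70)
(p(r, -147) - 1*(-10233)) + 8277 = (1 - 1*(-10233)) + 8277 = (1 + 10233) + 8277 = 10234 + 8277 = 18511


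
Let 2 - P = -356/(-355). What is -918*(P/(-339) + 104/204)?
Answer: -18665496/40115 ≈ -465.30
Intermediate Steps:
P = 354/355 (P = 2 - (-356)/(-355) = 2 - (-356)*(-1)/355 = 2 - 1*356/355 = 2 - 356/355 = 354/355 ≈ 0.99718)
-918*(P/(-339) + 104/204) = -918*((354/355)/(-339) + 104/204) = -918*((354/355)*(-1/339) + 104*(1/204)) = -918*(-118/40115 + 26/51) = -918*1036972/2045865 = -18665496/40115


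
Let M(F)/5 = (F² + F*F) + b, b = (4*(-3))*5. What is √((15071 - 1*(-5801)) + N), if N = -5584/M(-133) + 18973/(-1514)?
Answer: √372757635224785545310/133678630 ≈ 144.43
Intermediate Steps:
b = -60 (b = -12*5 = -60)
M(F) = -300 + 10*F² (M(F) = 5*((F² + F*F) - 60) = 5*((F² + F²) - 60) = 5*(2*F² - 60) = 5*(-60 + 2*F²) = -300 + 10*F²)
N = -1679448123/133678630 (N = -5584/(-300 + 10*(-133)²) + 18973/(-1514) = -5584/(-300 + 10*17689) + 18973*(-1/1514) = -5584/(-300 + 176890) - 18973/1514 = -5584/176590 - 18973/1514 = -5584*1/176590 - 18973/1514 = -2792/88295 - 18973/1514 = -1679448123/133678630 ≈ -12.563)
√((15071 - 1*(-5801)) + N) = √((15071 - 1*(-5801)) - 1679448123/133678630) = √((15071 + 5801) - 1679448123/133678630) = √(20872 - 1679448123/133678630) = √(2788460917237/133678630) = √372757635224785545310/133678630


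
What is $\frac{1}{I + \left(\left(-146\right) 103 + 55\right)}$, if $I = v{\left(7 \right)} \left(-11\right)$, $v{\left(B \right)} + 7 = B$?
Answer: $- \frac{1}{14983} \approx -6.6742 \cdot 10^{-5}$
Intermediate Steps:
$v{\left(B \right)} = -7 + B$
$I = 0$ ($I = \left(-7 + 7\right) \left(-11\right) = 0 \left(-11\right) = 0$)
$\frac{1}{I + \left(\left(-146\right) 103 + 55\right)} = \frac{1}{0 + \left(\left(-146\right) 103 + 55\right)} = \frac{1}{0 + \left(-15038 + 55\right)} = \frac{1}{0 - 14983} = \frac{1}{-14983} = - \frac{1}{14983}$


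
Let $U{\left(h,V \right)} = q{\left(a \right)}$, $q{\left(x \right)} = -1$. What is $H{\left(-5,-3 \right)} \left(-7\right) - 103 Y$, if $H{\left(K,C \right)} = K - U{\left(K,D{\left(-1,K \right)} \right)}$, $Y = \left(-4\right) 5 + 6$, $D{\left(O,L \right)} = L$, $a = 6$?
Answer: $1470$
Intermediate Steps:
$Y = -14$ ($Y = -20 + 6 = -14$)
$U{\left(h,V \right)} = -1$
$H{\left(K,C \right)} = 1 + K$ ($H{\left(K,C \right)} = K - -1 = K + 1 = 1 + K$)
$H{\left(-5,-3 \right)} \left(-7\right) - 103 Y = \left(1 - 5\right) \left(-7\right) - -1442 = \left(-4\right) \left(-7\right) + 1442 = 28 + 1442 = 1470$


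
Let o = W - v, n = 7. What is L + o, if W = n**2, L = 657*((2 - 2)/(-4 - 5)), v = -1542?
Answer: 1591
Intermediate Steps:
L = 0 (L = 657*(0/(-9)) = 657*(0*(-1/9)) = 657*0 = 0)
W = 49 (W = 7**2 = 49)
o = 1591 (o = 49 - 1*(-1542) = 49 + 1542 = 1591)
L + o = 0 + 1591 = 1591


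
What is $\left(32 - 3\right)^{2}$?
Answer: $841$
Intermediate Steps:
$\left(32 - 3\right)^{2} = 29^{2} = 841$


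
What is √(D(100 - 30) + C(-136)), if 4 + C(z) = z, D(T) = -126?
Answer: I*√266 ≈ 16.31*I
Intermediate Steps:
C(z) = -4 + z
√(D(100 - 30) + C(-136)) = √(-126 + (-4 - 136)) = √(-126 - 140) = √(-266) = I*√266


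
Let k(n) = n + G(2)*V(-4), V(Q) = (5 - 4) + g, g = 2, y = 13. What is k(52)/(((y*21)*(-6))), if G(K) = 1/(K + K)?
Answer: -211/6552 ≈ -0.032204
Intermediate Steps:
G(K) = 1/(2*K)
V(Q) = 3 (V(Q) = (5 - 4) + 2 = 1 + 2 = 3)
k(n) = ¾ + n (k(n) = n + ((½)/2)*3 = n + ((½)*(½))*3 = n + (¼)*3 = n + ¾ = ¾ + n)
k(52)/(((y*21)*(-6))) = (¾ + 52)/(((13*21)*(-6))) = 211/(4*((273*(-6)))) = (211/4)/(-1638) = (211/4)*(-1/1638) = -211/6552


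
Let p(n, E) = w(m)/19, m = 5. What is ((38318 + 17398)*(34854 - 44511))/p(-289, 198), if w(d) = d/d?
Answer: -10222938828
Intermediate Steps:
w(d) = 1
p(n, E) = 1/19
((38318 + 17398)*(34854 - 44511))/p(-289, 198) = ((38318 + 17398)*(34854 - 44511))/(1/19) = (55716*(-9657))*19 = -538049412*19 = -10222938828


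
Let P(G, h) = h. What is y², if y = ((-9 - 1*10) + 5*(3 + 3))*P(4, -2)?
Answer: 484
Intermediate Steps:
y = -22 (y = ((-9 - 1*10) + 5*(3 + 3))*(-2) = ((-9 - 10) + 5*6)*(-2) = (-19 + 30)*(-2) = 11*(-2) = -22)
y² = (-22)² = 484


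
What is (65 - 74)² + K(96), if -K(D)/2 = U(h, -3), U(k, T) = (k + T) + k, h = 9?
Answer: 51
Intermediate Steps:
U(k, T) = T + 2*k (U(k, T) = (T + k) + k = T + 2*k)
K(D) = -30 (K(D) = -2*(-3 + 2*9) = -2*(-3 + 18) = -2*15 = -30)
(65 - 74)² + K(96) = (65 - 74)² - 30 = (-9)² - 30 = 81 - 30 = 51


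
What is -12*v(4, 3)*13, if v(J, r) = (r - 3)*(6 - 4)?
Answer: 0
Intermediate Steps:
v(J, r) = -6 + 2*r (v(J, r) = (-3 + r)*2 = -6 + 2*r)
-12*v(4, 3)*13 = -12*(-6 + 2*3)*13 = -12*(-6 + 6)*13 = -12*0*13 = 0*13 = 0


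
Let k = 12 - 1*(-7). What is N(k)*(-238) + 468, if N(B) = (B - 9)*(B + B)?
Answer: -89972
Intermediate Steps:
k = 19 (k = 12 + 7 = 19)
N(B) = 2*B*(-9 + B) (N(B) = (-9 + B)*(2*B) = 2*B*(-9 + B))
N(k)*(-238) + 468 = (2*19*(-9 + 19))*(-238) + 468 = (2*19*10)*(-238) + 468 = 380*(-238) + 468 = -90440 + 468 = -89972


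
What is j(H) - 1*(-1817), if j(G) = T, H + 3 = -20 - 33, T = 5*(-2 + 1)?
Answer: 1812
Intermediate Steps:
T = -5 (T = 5*(-1) = -5)
H = -56 (H = -3 + (-20 - 33) = -3 - 53 = -56)
j(G) = -5
j(H) - 1*(-1817) = -5 - 1*(-1817) = -5 + 1817 = 1812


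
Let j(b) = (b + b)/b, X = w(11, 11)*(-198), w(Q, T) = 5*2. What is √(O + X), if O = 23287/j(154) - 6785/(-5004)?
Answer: √6722448521/834 ≈ 98.310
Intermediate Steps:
w(Q, T) = 10
X = -1980 (X = 10*(-198) = -1980)
j(b) = 2 (j(b) = (2*b)/b = 2)
O = 58270859/5004 (O = 23287/2 - 6785/(-5004) = 23287*(½) - 6785*(-1/5004) = 23287/2 + 6785/5004 = 58270859/5004 ≈ 11645.)
√(O + X) = √(58270859/5004 - 1980) = √(48362939/5004) = √6722448521/834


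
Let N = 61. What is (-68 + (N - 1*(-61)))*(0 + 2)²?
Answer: 216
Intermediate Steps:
(-68 + (N - 1*(-61)))*(0 + 2)² = (-68 + (61 - 1*(-61)))*(0 + 2)² = (-68 + (61 + 61))*2² = (-68 + 122)*4 = 54*4 = 216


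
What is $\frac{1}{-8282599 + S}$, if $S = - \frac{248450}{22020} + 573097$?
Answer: $- \frac{2202}{16976348249} \approx -1.2971 \cdot 10^{-7}$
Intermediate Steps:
$S = \frac{1261934749}{2202}$ ($S = \left(-248450\right) \frac{1}{22020} + 573097 = - \frac{24845}{2202} + 573097 = \frac{1261934749}{2202} \approx 5.7309 \cdot 10^{5}$)
$\frac{1}{-8282599 + S} = \frac{1}{-8282599 + \frac{1261934749}{2202}} = \frac{1}{- \frac{16976348249}{2202}} = - \frac{2202}{16976348249}$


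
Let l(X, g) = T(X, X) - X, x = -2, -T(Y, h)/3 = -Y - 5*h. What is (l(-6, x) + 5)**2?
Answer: 9409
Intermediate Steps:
T(Y, h) = 3*Y + 15*h (T(Y, h) = -3*(-Y - 5*h) = 3*Y + 15*h)
l(X, g) = 17*X (l(X, g) = (3*X + 15*X) - X = 18*X - X = 17*X)
(l(-6, x) + 5)**2 = (17*(-6) + 5)**2 = (-102 + 5)**2 = (-97)**2 = 9409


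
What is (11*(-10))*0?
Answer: 0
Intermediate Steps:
(11*(-10))*0 = -110*0 = 0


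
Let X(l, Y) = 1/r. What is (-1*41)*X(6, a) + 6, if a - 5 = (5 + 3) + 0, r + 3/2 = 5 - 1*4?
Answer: 88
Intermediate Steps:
r = -1/2 (r = -3/2 + (5 - 1*4) = -3/2 + (5 - 4) = -3/2 + 1 = -1/2 ≈ -0.50000)
a = 13 (a = 5 + ((5 + 3) + 0) = 5 + (8 + 0) = 5 + 8 = 13)
X(l, Y) = -2 (X(l, Y) = 1/(-1/2) = -2)
(-1*41)*X(6, a) + 6 = -1*41*(-2) + 6 = -41*(-2) + 6 = 82 + 6 = 88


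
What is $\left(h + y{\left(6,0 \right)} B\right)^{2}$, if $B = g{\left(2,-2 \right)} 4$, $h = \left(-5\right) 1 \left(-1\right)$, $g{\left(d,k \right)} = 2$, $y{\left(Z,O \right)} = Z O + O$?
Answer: $25$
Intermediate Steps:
$y{\left(Z,O \right)} = O + O Z$ ($y{\left(Z,O \right)} = O Z + O = O + O Z$)
$h = 5$ ($h = \left(-5\right) \left(-1\right) = 5$)
$B = 8$ ($B = 2 \cdot 4 = 8$)
$\left(h + y{\left(6,0 \right)} B\right)^{2} = \left(5 + 0 \left(1 + 6\right) 8\right)^{2} = \left(5 + 0 \cdot 7 \cdot 8\right)^{2} = \left(5 + 0 \cdot 8\right)^{2} = \left(5 + 0\right)^{2} = 5^{2} = 25$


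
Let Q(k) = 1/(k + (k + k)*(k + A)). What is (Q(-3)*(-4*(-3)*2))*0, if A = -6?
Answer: 0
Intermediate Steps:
Q(k) = 1/(k + 2*k*(-6 + k)) (Q(k) = 1/(k + (k + k)*(k - 6)) = 1/(k + (2*k)*(-6 + k)) = 1/(k + 2*k*(-6 + k)))
(Q(-3)*(-4*(-3)*2))*0 = ((1/((-3)*(-11 + 2*(-3))))*(-4*(-3)*2))*0 = ((-1/(3*(-11 - 6)))*(12*2))*0 = (-⅓/(-17)*24)*0 = (-⅓*(-1/17)*24)*0 = ((1/51)*24)*0 = (8/17)*0 = 0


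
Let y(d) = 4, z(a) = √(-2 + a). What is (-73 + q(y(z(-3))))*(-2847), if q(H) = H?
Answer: 196443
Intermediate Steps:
(-73 + q(y(z(-3))))*(-2847) = (-73 + 4)*(-2847) = -69*(-2847) = 196443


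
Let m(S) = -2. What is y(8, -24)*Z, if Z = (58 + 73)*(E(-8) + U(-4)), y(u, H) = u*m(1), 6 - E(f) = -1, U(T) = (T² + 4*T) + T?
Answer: -6288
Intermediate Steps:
U(T) = T² + 5*T
E(f) = 7 (E(f) = 6 - 1*(-1) = 6 + 1 = 7)
y(u, H) = -2*u (y(u, H) = u*(-2) = -2*u)
Z = 393 (Z = (58 + 73)*(7 - 4*(5 - 4)) = 131*(7 - 4*1) = 131*(7 - 4) = 131*3 = 393)
y(8, -24)*Z = -2*8*393 = -16*393 = -6288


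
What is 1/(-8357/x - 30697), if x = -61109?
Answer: -61109/1875854616 ≈ -3.2577e-5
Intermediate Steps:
1/(-8357/x - 30697) = 1/(-8357/(-61109) - 30697) = 1/(-8357*(-1/61109) - 30697) = 1/(8357/61109 - 30697) = 1/(-1875854616/61109) = -61109/1875854616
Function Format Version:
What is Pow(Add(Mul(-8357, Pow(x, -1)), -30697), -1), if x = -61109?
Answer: Rational(-61109, 1875854616) ≈ -3.2577e-5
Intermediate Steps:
Pow(Add(Mul(-8357, Pow(x, -1)), -30697), -1) = Pow(Add(Mul(-8357, Pow(-61109, -1)), -30697), -1) = Pow(Add(Mul(-8357, Rational(-1, 61109)), -30697), -1) = Pow(Add(Rational(8357, 61109), -30697), -1) = Pow(Rational(-1875854616, 61109), -1) = Rational(-61109, 1875854616)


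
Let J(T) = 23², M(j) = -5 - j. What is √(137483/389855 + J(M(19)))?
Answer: √80454679657190/389855 ≈ 23.008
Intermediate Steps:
J(T) = 529
√(137483/389855 + J(M(19))) = √(137483/389855 + 529) = √(206370778/389855) = √80454679657190/389855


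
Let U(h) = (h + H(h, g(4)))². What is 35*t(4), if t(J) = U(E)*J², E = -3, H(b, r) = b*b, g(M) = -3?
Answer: 20160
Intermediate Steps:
H(b, r) = b²
U(h) = (h + h²)²
t(J) = 36*J² (t(J) = ((-3)²*(1 - 3)²)*J² = (9*(-2)²)*J² = (9*4)*J² = 36*J²)
35*t(4) = 35*(36*4²) = 35*(36*16) = 35*576 = 20160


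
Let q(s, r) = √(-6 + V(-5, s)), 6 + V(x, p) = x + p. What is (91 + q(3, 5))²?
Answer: (91 + I*√14)² ≈ 8267.0 + 680.98*I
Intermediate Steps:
V(x, p) = -6 + p + x (V(x, p) = -6 + (x + p) = -6 + (p + x) = -6 + p + x)
q(s, r) = √(-17 + s) (q(s, r) = √(-6 + (-6 + s - 5)) = √(-6 + (-11 + s)) = √(-17 + s))
(91 + q(3, 5))² = (91 + √(-17 + 3))² = (91 + √(-14))² = (91 + I*√14)²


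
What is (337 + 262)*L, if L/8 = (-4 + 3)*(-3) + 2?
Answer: 23960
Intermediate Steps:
L = 40 (L = 8*((-4 + 3)*(-3) + 2) = 8*(-1*(-3) + 2) = 8*(3 + 2) = 8*5 = 40)
(337 + 262)*L = (337 + 262)*40 = 599*40 = 23960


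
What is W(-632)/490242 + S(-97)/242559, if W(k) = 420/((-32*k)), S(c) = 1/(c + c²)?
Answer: 2496282827/58318548793428096 ≈ 4.2804e-8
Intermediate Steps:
W(k) = -105/(8*k) (W(k) = 420*(-1/(32*k)) = -105/(8*k))
W(-632)/490242 + S(-97)/242559 = -105/8/(-632)/490242 + (1/((-97)*(1 - 97)))/242559 = -105/8*(-1/632)*(1/490242) - 1/97/(-96)*(1/242559) = (105/5056)*(1/490242) - 1/97*(-1/96)*(1/242559) = 35/826221184 + (1/9312)*(1/242559) = 35/826221184 + 1/2258709408 = 2496282827/58318548793428096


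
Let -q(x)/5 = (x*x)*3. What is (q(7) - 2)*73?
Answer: -53801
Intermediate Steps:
q(x) = -15*x² (q(x) = -5*x*x*3 = -5*x²*3 = -15*x²)
(q(7) - 2)*73 = (-15*7² - 2)*73 = (-15*49 - 2)*73 = (-735 - 2)*73 = -737*73 = -53801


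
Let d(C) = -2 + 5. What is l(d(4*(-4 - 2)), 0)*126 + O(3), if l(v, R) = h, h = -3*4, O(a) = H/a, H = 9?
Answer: -1509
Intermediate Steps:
O(a) = 9/a
d(C) = 3
h = -12
l(v, R) = -12
l(d(4*(-4 - 2)), 0)*126 + O(3) = -12*126 + 9/3 = -1512 + 9*(⅓) = -1512 + 3 = -1509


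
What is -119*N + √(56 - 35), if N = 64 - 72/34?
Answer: -7364 + √21 ≈ -7359.4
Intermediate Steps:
N = 1052/17 (N = 64 - 72*1/34 = 64 - 36/17 = 1052/17 ≈ 61.882)
-119*N + √(56 - 35) = -119*1052/17 + √(56 - 35) = -7364 + √21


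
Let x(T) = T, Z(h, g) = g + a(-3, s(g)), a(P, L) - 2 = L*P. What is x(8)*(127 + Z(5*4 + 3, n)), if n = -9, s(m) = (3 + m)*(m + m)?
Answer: -1632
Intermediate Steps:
s(m) = 2*m*(3 + m) (s(m) = (3 + m)*(2*m) = 2*m*(3 + m))
a(P, L) = 2 + L*P
Z(h, g) = 2 + g - 6*g*(3 + g) (Z(h, g) = g + (2 + (2*g*(3 + g))*(-3)) = g + (2 - 6*g*(3 + g)) = 2 + g - 6*g*(3 + g))
x(8)*(127 + Z(5*4 + 3, n)) = 8*(127 + (2 - 9 - 6*(-9)*(3 - 9))) = 8*(127 + (2 - 9 - 6*(-9)*(-6))) = 8*(127 + (2 - 9 - 324)) = 8*(127 - 331) = 8*(-204) = -1632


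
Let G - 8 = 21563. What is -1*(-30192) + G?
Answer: 51763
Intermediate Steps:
G = 21571 (G = 8 + 21563 = 21571)
-1*(-30192) + G = -1*(-30192) + 21571 = 30192 + 21571 = 51763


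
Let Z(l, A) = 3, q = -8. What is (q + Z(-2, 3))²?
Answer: 25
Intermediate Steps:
(q + Z(-2, 3))² = (-8 + 3)² = (-5)² = 25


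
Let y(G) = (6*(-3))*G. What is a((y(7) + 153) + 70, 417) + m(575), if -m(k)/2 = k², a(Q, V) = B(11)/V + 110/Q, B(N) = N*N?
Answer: -26746843643/40449 ≈ -6.6125e+5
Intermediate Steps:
B(N) = N²
y(G) = -18*G
a(Q, V) = 110/Q + 121/V (a(Q, V) = 11²/V + 110/Q = 121/V + 110/Q = 110/Q + 121/V)
m(k) = -2*k²
a((y(7) + 153) + 70, 417) + m(575) = (110/((-18*7 + 153) + 70) + 121/417) - 2*575² = (110/((-126 + 153) + 70) + 121*(1/417)) - 2*330625 = (110/(27 + 70) + 121/417) - 661250 = (110/97 + 121/417) - 661250 = 57607/40449 - 661250 = -26746843643/40449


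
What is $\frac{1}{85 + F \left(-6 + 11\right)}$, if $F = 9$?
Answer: $\frac{1}{130} \approx 0.0076923$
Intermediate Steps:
$\frac{1}{85 + F \left(-6 + 11\right)} = \frac{1}{85 + 9 \left(-6 + 11\right)} = \frac{1}{85 + 9 \cdot 5} = \frac{1}{85 + 45} = \frac{1}{130}$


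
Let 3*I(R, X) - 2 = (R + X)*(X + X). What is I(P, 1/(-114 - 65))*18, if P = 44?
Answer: 289992/32041 ≈ 9.0507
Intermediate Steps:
I(R, X) = ⅔ + 2*X*(R + X)/3 (I(R, X) = ⅔ + ((R + X)*(X + X))/3 = ⅔ + ((R + X)*(2*X))/3 = ⅔ + (2*X*(R + X))/3 = ⅔ + 2*X*(R + X)/3)
I(P, 1/(-114 - 65))*18 = (⅔ + 2*(1/(-114 - 65))²/3 + (⅔)*44/(-114 - 65))*18 = (⅔ + 2*(1/(-179))²/3 + (⅔)*44/(-179))*18 = (⅔ + 2*(-1/179)²/3 + (⅔)*44*(-1/179))*18 = (⅔ + (⅔)*(1/32041) - 88/537)*18 = (⅔ + 2/96123 - 88/537)*18 = (48332/96123)*18 = 289992/32041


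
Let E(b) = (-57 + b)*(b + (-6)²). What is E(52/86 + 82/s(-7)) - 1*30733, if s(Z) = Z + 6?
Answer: -45208965/1849 ≈ -24451.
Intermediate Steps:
s(Z) = 6 + Z
E(b) = (-57 + b)*(36 + b) (E(b) = (-57 + b)*(b + 36) = (-57 + b)*(36 + b))
E(52/86 + 82/s(-7)) - 1*30733 = (-2052 + (52/86 + 82/(6 - 7))² - 21*(52/86 + 82/(6 - 7))) - 1*30733 = (-2052 + (52*(1/86) + 82/(-1))² - 21*(52*(1/86) + 82/(-1))) - 30733 = (-2052 + (26/43 + 82*(-1))² - 21*(26/43 + 82*(-1))) - 30733 = (-2052 + (26/43 - 82)² - 21*(26/43 - 82)) - 30733 = (-2052 + (-3500/43)² - 21*(-3500/43)) - 30733 = (-2052 + 12250000/1849 + 73500/43) - 30733 = 11616352/1849 - 30733 = -45208965/1849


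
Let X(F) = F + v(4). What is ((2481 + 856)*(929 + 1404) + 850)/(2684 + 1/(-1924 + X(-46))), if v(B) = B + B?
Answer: 15276271302/5266007 ≈ 2900.9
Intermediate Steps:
v(B) = 2*B
X(F) = 8 + F (X(F) = F + 2*4 = F + 8 = 8 + F)
((2481 + 856)*(929 + 1404) + 850)/(2684 + 1/(-1924 + X(-46))) = ((2481 + 856)*(929 + 1404) + 850)/(2684 + 1/(-1924 + (8 - 46))) = (3337*2333 + 850)/(2684 + 1/(-1924 - 38)) = (7785221 + 850)/(2684 + 1/(-1962)) = 7786071/(2684 - 1/1962) = 7786071/(5266007/1962) = 7786071*(1962/5266007) = 15276271302/5266007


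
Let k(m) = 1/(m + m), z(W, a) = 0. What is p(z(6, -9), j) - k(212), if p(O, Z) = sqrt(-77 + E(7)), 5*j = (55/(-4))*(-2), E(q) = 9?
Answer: -1/424 + 2*I*sqrt(17) ≈ -0.0023585 + 8.2462*I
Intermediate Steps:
k(m) = 1/(2*m)
j = 11/2 (j = ((55/(-4))*(-2))/5 = ((55*(-1/4))*(-2))/5 = (-55/4*(-2))/5 = (1/5)*(55/2) = 11/2 ≈ 5.5000)
p(O, Z) = 2*I*sqrt(17) (p(O, Z) = sqrt(-77 + 9) = sqrt(-68) = 2*I*sqrt(17))
p(z(6, -9), j) - k(212) = 2*I*sqrt(17) - 1/(2*212) = 2*I*sqrt(17) - 1*1/424 = 2*I*sqrt(17) - 1/424 = -1/424 + 2*I*sqrt(17)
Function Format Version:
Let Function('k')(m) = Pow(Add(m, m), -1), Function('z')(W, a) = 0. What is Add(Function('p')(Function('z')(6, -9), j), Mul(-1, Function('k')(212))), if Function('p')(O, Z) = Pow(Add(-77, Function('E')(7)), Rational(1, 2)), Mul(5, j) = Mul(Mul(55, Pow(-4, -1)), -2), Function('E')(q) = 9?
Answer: Add(Rational(-1, 424), Mul(2, I, Pow(17, Rational(1, 2)))) ≈ Add(-0.0023585, Mul(8.2462, I))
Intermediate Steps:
Function('k')(m) = Mul(Rational(1, 2), Pow(m, -1)) (Function('k')(m) = Pow(Mul(2, m), -1) = Mul(Rational(1, 2), Pow(m, -1)))
j = Rational(11, 2) (j = Mul(Rational(1, 5), Mul(Mul(55, Pow(-4, -1)), -2)) = Mul(Rational(1, 5), Mul(Mul(55, Rational(-1, 4)), -2)) = Mul(Rational(1, 5), Mul(Rational(-55, 4), -2)) = Mul(Rational(1, 5), Rational(55, 2)) = Rational(11, 2) ≈ 5.5000)
Function('p')(O, Z) = Mul(2, I, Pow(17, Rational(1, 2))) (Function('p')(O, Z) = Pow(Add(-77, 9), Rational(1, 2)) = Pow(-68, Rational(1, 2)) = Mul(2, I, Pow(17, Rational(1, 2))))
Add(Function('p')(Function('z')(6, -9), j), Mul(-1, Function('k')(212))) = Add(Mul(2, I, Pow(17, Rational(1, 2))), Mul(-1, Mul(Rational(1, 2), Pow(212, -1)))) = Add(Mul(2, I, Pow(17, Rational(1, 2))), Mul(-1, Mul(Rational(1, 2), Rational(1, 212)))) = Add(Mul(2, I, Pow(17, Rational(1, 2))), Mul(-1, Rational(1, 424))) = Add(Mul(2, I, Pow(17, Rational(1, 2))), Rational(-1, 424)) = Add(Rational(-1, 424), Mul(2, I, Pow(17, Rational(1, 2))))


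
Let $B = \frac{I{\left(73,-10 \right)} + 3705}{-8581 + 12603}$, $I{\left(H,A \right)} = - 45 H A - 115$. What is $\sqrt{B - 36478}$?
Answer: $\frac{3 i \sqrt{16387200602}}{2011} \approx 190.97 i$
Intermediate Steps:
$I{\left(H,A \right)} = -115 - 45 A H$ ($I{\left(H,A \right)} = - 45 A H - 115 = -115 - 45 A H$)
$B = \frac{18220}{2011}$ ($B = \frac{\left(-115 - \left(-450\right) 73\right) + 3705}{-8581 + 12603} = \frac{\left(-115 + 32850\right) + 3705}{4022} = \left(32735 + 3705\right) \frac{1}{4022} = 36440 \cdot \frac{1}{4022} = \frac{18220}{2011} \approx 9.0602$)
$\sqrt{B - 36478} = \sqrt{\frac{18220}{2011} - 36478} = \sqrt{- \frac{73339038}{2011}} = \frac{3 i \sqrt{16387200602}}{2011}$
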